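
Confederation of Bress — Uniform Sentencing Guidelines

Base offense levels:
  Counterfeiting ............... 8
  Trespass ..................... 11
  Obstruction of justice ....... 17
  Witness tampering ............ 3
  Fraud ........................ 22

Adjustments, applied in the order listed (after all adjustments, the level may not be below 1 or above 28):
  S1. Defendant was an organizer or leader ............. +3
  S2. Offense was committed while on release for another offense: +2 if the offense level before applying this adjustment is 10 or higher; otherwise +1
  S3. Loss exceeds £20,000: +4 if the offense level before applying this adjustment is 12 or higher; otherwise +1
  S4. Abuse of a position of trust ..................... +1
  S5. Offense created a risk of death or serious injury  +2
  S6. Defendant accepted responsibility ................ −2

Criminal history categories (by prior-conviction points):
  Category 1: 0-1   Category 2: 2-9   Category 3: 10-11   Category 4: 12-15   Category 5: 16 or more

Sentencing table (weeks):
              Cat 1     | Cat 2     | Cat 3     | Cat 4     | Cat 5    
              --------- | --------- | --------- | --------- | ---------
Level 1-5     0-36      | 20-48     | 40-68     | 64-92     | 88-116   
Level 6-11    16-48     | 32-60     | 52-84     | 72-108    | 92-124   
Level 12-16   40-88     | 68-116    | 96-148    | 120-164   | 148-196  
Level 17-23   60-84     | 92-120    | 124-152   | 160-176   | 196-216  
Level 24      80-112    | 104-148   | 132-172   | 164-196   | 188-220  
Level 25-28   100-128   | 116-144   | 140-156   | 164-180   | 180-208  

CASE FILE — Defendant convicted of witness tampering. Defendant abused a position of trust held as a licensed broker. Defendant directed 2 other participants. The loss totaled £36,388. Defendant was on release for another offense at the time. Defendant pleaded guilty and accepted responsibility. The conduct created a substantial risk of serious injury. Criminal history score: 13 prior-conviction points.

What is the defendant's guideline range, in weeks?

72-108 weeks

Base offense level for witness tampering: 3.
S1 applies: 3 + 3 = 6.
S2 applies (level before this adjustment is 6 < 10, so +1): 6 + 1 = 7.
S3 applies (level before this adjustment is 7 < 12, so +1): 7 + 1 = 8.
S4 applies: 8 + 1 = 9.
S5 applies: 9 + 2 = 11.
S6 applies: 11 − 2 = 9.
Final offense level: 9.
Criminal history: 13 prior points → Category 4 (12-15).
Level 9 falls in the 6-11 band.
Grid: Level 6-11 × Category 4 = 72-108 weeks.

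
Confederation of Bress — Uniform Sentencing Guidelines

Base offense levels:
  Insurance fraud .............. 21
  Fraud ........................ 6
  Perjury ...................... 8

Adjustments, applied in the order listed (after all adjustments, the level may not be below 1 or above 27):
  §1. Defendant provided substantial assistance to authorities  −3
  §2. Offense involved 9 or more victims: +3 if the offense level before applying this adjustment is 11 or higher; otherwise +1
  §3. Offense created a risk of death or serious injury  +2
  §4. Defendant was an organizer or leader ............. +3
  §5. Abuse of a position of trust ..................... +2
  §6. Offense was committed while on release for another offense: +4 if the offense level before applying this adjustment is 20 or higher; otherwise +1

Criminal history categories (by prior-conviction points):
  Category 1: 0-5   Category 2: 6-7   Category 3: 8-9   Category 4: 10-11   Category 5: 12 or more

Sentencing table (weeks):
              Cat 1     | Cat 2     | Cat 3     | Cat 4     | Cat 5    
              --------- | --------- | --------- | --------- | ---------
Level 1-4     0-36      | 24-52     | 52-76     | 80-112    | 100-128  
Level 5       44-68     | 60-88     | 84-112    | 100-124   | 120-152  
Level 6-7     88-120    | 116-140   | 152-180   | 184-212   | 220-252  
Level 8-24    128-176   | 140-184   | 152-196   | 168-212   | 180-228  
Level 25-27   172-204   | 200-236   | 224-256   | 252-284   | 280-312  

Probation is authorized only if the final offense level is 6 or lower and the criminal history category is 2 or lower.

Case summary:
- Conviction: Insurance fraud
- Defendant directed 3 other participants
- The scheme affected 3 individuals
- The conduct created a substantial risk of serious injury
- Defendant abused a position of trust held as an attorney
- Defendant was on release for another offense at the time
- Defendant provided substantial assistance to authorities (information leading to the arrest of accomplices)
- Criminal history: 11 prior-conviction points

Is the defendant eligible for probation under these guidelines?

No

Base offense level for insurance fraud: 21.
§1 applies: 21 − 3 = 18.
§2 does not apply.
§3 applies: 18 + 2 = 20.
§4 applies: 20 + 3 = 23.
§5 applies: 23 + 2 = 25.
§6 applies (level before this adjustment is 25 ≥ 20, so +4): 25 + 4 = 29.
Level 29 exceeds the maximum of 27; capped at 27.
Final offense level: 27.
Criminal history: 11 prior points → Category 4 (10-11).
Level 27 falls in the 25-27 band.
Grid: Level 25-27 × Category 4 = 252-284 weeks.
Probation check: level 27 > 6 and category 4 > 2 → not eligible.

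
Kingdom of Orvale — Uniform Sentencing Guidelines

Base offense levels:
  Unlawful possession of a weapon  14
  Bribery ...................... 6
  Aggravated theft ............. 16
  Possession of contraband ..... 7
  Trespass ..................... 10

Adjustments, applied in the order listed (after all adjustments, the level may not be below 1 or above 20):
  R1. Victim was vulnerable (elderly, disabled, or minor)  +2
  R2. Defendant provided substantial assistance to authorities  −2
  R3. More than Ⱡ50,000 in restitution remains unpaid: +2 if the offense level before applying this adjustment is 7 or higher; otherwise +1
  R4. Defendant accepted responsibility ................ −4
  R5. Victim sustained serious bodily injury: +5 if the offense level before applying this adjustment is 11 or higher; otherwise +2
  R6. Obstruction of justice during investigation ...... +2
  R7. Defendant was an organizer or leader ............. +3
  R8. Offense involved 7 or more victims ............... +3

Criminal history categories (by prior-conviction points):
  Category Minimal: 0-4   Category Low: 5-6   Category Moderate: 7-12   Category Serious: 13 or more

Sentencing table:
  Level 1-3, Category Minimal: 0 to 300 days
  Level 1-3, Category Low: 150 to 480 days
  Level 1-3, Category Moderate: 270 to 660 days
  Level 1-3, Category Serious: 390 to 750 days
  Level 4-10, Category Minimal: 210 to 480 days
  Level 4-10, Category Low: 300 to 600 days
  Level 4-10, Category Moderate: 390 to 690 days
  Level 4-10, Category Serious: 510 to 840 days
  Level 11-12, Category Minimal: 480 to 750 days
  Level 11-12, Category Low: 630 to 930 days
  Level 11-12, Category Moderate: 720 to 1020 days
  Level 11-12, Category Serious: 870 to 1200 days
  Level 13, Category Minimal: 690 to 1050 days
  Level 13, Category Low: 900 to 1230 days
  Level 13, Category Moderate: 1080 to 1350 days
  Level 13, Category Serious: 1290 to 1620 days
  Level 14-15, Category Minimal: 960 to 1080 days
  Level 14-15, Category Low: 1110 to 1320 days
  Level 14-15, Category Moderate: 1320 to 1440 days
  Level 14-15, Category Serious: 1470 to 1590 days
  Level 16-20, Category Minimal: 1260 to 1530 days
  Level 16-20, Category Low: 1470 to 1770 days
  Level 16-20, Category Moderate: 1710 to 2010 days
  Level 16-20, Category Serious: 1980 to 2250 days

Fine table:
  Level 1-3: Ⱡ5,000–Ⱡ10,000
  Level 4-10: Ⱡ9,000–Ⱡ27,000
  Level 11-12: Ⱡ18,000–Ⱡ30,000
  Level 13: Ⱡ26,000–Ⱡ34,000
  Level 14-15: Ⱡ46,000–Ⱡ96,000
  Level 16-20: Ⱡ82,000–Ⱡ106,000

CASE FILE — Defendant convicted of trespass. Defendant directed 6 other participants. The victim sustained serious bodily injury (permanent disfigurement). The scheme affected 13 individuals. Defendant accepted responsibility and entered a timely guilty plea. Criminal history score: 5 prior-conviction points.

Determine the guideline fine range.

Base offense level for trespass: 10.
R2 does not apply.
R4 applies: 10 − 4 = 6.
R5 applies (level before this adjustment is 6 < 11, so +2): 6 + 2 = 8.
R6 does not apply.
R7 applies: 8 + 3 = 11.
R8 applies: 11 + 3 = 14.
Final offense level: 14.
Level 14 falls in the 14-15 band.
Fine table: Level 14-15 → Ⱡ46,000–Ⱡ96,000.

Ⱡ46,000–Ⱡ96,000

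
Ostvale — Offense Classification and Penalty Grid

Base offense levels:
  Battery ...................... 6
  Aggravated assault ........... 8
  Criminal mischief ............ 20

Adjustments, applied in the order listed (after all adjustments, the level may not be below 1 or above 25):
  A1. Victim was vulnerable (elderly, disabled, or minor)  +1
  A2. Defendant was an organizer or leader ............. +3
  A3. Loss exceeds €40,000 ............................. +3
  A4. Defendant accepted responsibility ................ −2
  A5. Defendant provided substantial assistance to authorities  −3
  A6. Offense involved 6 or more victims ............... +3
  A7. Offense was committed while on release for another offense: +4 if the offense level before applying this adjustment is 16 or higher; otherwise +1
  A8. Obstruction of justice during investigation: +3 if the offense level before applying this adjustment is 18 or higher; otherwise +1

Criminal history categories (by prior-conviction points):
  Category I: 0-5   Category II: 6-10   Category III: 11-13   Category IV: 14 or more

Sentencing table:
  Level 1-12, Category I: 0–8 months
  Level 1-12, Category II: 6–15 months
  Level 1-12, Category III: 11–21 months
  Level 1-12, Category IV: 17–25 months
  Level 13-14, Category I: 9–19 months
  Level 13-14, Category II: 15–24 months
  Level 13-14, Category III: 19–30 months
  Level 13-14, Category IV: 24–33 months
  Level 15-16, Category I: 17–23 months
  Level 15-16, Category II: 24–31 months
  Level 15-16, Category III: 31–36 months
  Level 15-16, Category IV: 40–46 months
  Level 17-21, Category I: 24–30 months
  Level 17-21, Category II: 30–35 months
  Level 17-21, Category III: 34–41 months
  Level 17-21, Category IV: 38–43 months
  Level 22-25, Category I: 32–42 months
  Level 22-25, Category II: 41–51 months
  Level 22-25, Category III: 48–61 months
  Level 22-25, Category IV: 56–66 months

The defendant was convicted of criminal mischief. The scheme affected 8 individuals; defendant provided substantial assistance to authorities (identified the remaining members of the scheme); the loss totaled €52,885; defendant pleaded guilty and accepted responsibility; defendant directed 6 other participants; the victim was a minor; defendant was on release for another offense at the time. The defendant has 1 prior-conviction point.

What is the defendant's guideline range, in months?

Base offense level for criminal mischief: 20.
A1 applies: 20 + 1 = 21.
A2 applies: 21 + 3 = 24.
A3 applies: 24 + 3 = 27.
A4 applies: 27 − 2 = 25.
A5 applies: 25 − 3 = 22.
A6 applies: 22 + 3 = 25.
A7 applies (level before this adjustment is 25 ≥ 16, so +4): 25 + 4 = 29.
A8 does not apply.
Level 29 exceeds the maximum of 25; capped at 25.
Final offense level: 25.
Criminal history: 1 prior point → Category I (0-5).
Level 25 falls in the 22-25 band.
Grid: Level 22-25 × Category I = 32-42 months.

32-42 months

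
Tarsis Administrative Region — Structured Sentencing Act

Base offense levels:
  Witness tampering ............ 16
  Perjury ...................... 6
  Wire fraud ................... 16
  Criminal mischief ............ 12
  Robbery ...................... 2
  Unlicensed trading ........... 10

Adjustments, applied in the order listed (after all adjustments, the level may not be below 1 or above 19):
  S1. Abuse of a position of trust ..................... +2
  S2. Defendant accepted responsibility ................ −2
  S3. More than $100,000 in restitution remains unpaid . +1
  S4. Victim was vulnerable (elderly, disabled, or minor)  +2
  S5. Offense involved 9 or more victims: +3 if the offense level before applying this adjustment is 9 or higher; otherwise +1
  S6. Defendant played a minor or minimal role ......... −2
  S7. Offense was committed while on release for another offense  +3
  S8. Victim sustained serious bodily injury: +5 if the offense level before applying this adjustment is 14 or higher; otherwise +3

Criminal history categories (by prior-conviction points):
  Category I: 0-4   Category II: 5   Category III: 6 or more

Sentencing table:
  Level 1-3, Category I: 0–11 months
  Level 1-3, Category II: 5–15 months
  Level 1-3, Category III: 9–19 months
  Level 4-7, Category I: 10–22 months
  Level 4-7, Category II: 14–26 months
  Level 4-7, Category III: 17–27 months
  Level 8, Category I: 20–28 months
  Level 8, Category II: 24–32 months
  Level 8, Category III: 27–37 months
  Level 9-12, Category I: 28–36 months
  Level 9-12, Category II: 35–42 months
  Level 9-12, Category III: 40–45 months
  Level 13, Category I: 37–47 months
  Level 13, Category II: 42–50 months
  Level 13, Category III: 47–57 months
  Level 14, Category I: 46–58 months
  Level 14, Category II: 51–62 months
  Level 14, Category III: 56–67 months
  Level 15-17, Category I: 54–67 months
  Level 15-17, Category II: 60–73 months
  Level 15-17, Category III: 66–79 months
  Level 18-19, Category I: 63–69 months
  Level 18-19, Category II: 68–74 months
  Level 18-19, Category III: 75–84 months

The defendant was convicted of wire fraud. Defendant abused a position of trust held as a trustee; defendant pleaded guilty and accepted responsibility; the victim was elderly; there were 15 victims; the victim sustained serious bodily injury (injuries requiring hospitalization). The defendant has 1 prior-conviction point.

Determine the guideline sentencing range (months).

63-69 months

Base offense level for wire fraud: 16.
S1 applies: 16 + 2 = 18.
S2 applies: 18 − 2 = 16.
S3 does not apply.
S4 applies: 16 + 2 = 18.
S5 applies (level before this adjustment is 18 ≥ 9, so +3): 18 + 3 = 21.
S6 does not apply.
S8 applies (level before this adjustment is 21 ≥ 14, so +5): 21 + 5 = 26.
Level 26 exceeds the maximum of 19; capped at 19.
Final offense level: 19.
Criminal history: 1 prior point → Category I (0-4).
Level 19 falls in the 18-19 band.
Grid: Level 18-19 × Category I = 63-69 months.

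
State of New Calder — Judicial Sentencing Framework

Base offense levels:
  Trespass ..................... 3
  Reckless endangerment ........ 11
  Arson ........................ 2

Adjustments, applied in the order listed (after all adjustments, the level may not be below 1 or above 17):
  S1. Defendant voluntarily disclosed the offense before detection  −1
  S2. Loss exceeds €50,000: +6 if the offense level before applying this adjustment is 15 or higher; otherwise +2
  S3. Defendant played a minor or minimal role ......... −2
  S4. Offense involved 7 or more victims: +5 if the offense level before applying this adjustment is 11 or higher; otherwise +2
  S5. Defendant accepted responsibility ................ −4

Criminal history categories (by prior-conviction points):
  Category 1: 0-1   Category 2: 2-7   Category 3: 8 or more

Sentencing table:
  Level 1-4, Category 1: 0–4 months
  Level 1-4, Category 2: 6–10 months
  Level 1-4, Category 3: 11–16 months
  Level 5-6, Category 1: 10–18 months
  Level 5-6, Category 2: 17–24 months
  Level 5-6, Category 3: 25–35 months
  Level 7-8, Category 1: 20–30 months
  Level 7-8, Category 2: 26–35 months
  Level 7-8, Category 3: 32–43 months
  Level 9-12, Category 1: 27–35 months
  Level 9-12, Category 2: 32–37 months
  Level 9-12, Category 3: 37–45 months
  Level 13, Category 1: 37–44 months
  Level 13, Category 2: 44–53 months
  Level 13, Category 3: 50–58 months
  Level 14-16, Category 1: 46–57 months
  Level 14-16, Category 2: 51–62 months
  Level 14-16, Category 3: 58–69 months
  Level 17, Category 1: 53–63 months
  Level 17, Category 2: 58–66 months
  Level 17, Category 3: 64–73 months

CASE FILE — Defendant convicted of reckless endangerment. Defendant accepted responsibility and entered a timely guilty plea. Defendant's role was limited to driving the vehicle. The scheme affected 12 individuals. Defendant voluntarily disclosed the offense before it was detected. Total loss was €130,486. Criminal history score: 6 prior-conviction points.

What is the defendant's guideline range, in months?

26-35 months

Base offense level for reckless endangerment: 11.
S1 applies: 11 − 1 = 10.
S2 applies (level before this adjustment is 10 < 15, so +2): 10 + 2 = 12.
S3 applies: 12 − 2 = 10.
S4 applies (level before this adjustment is 10 < 11, so +2): 10 + 2 = 12.
S5 applies: 12 − 4 = 8.
Final offense level: 8.
Criminal history: 6 prior points → Category 2 (2-7).
Level 8 falls in the 7-8 band.
Grid: Level 7-8 × Category 2 = 26-35 months.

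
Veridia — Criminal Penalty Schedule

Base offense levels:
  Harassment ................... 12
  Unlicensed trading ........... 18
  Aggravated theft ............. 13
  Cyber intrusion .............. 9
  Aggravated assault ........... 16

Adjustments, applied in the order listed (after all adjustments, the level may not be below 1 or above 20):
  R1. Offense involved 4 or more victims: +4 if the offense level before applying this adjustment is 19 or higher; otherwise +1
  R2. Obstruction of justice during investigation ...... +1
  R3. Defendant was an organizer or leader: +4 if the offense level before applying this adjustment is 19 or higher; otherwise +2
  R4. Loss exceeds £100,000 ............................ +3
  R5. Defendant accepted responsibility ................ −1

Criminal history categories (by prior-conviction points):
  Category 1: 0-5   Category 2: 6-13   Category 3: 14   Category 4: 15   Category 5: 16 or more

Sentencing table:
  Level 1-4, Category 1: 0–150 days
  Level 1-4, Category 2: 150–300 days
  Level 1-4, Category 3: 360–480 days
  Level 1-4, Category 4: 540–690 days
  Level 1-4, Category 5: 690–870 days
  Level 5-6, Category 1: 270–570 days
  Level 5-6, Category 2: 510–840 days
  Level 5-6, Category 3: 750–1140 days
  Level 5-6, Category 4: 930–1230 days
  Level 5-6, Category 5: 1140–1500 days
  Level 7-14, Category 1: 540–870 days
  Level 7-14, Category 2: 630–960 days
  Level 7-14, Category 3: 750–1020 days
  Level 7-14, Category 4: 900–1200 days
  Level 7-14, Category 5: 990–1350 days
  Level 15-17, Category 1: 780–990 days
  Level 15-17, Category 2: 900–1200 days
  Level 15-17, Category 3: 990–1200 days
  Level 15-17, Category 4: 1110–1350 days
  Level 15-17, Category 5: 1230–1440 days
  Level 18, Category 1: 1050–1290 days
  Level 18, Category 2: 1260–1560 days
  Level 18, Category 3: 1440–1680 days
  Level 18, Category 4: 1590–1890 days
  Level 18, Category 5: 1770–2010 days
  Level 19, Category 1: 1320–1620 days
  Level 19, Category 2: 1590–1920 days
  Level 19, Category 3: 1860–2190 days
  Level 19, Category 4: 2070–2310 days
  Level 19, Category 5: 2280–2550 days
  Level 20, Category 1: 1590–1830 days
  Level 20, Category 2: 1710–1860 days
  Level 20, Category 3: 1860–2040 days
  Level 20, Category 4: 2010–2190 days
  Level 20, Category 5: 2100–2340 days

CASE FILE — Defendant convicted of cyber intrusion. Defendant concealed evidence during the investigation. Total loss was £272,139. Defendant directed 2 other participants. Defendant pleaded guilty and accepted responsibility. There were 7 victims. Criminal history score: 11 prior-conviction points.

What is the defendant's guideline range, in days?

900-1200 days

Base offense level for cyber intrusion: 9.
R1 applies (level before this adjustment is 9 < 19, so +1): 9 + 1 = 10.
R2 applies: 10 + 1 = 11.
R3 applies (level before this adjustment is 11 < 19, so +2): 11 + 2 = 13.
R4 applies: 13 + 3 = 16.
R5 applies: 16 − 1 = 15.
Final offense level: 15.
Criminal history: 11 prior points → Category 2 (6-13).
Level 15 falls in the 15-17 band.
Grid: Level 15-17 × Category 2 = 900-1200 days.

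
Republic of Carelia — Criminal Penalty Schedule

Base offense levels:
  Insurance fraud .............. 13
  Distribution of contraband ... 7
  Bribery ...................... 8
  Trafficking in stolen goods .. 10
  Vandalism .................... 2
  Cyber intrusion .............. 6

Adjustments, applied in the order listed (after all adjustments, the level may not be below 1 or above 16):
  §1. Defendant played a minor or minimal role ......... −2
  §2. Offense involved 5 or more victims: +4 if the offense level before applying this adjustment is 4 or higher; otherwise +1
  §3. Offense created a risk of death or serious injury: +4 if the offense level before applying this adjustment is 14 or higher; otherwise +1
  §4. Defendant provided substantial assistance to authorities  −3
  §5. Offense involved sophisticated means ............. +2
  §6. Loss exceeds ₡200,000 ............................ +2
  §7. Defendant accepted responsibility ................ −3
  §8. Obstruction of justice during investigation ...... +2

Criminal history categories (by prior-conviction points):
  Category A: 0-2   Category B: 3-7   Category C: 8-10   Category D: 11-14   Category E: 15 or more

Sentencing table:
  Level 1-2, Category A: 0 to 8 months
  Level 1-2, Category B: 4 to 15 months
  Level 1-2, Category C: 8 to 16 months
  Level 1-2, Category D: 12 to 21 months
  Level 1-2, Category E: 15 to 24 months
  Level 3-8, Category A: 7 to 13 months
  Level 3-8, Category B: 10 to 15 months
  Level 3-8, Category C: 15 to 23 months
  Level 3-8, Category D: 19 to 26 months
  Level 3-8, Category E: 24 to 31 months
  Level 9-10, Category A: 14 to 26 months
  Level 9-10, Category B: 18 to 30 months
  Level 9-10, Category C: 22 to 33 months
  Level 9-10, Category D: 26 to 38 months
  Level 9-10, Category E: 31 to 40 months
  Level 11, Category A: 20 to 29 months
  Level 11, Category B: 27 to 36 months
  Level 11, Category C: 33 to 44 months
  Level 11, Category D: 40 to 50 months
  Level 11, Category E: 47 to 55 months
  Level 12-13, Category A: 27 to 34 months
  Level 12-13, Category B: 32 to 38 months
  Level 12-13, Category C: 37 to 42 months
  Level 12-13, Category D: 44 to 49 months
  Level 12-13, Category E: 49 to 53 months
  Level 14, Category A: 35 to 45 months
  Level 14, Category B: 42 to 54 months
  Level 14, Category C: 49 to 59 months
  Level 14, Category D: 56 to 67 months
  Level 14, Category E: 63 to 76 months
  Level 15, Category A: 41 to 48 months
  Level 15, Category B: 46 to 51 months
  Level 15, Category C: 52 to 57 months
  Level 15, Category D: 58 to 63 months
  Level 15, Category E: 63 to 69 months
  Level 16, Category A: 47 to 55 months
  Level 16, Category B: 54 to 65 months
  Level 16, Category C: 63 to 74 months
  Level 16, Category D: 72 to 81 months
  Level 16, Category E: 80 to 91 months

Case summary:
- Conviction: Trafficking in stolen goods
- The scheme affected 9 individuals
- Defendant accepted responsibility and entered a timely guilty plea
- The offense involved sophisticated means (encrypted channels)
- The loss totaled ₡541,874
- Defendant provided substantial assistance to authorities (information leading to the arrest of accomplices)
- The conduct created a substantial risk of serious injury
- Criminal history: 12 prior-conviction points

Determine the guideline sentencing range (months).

Base offense level for trafficking in stolen goods: 10.
§2 applies (level before this adjustment is 10 ≥ 4, so +4): 10 + 4 = 14.
§3 applies (level before this adjustment is 14 ≥ 14, so +4): 14 + 4 = 18.
§4 applies: 18 − 3 = 15.
§5 applies: 15 + 2 = 17.
§6 applies: 17 + 2 = 19.
§7 applies: 19 − 3 = 16.
§8 does not apply.
Final offense level: 16.
Criminal history: 12 prior points → Category D (11-14).
Level 16 falls in the 16 band.
Grid: Level 16 × Category D = 72-81 months.

72-81 months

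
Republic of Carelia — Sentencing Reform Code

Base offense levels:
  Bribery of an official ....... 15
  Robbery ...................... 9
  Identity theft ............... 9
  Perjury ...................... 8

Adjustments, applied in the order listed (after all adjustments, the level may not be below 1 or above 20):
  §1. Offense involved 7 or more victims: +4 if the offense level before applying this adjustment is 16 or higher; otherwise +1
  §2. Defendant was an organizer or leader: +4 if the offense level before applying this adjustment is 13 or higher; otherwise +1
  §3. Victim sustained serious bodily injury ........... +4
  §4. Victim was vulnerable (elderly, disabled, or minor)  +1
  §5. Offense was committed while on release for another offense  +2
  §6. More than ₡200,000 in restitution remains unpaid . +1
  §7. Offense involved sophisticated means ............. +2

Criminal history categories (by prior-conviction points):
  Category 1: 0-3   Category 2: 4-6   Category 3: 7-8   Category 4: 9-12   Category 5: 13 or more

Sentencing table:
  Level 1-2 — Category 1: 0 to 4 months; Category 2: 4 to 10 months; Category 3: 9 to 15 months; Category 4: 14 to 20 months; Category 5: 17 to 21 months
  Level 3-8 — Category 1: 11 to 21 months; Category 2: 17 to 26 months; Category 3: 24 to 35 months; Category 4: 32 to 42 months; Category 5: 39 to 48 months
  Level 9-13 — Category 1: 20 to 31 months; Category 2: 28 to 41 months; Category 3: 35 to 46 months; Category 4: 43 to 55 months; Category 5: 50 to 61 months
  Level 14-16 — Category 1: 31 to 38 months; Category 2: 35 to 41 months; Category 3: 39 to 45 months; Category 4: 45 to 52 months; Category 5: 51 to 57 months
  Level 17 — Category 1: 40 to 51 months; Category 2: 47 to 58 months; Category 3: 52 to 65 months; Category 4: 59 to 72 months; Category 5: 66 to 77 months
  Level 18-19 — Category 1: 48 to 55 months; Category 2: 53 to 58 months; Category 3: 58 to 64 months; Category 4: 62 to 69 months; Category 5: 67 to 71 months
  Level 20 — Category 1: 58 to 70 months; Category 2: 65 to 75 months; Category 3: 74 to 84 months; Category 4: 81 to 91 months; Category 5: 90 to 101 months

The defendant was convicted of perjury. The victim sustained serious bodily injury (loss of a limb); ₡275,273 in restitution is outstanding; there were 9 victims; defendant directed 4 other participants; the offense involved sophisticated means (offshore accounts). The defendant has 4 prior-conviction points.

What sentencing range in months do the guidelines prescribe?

Base offense level for perjury: 8.
§1 applies (level before this adjustment is 8 < 16, so +1): 8 + 1 = 9.
§2 applies (level before this adjustment is 9 < 13, so +1): 9 + 1 = 10.
§3 applies: 10 + 4 = 14.
§6 applies: 14 + 1 = 15.
§7 applies: 15 + 2 = 17.
Final offense level: 17.
Criminal history: 4 prior points → Category 2 (4-6).
Level 17 falls in the 17 band.
Grid: Level 17 × Category 2 = 47-58 months.

47-58 months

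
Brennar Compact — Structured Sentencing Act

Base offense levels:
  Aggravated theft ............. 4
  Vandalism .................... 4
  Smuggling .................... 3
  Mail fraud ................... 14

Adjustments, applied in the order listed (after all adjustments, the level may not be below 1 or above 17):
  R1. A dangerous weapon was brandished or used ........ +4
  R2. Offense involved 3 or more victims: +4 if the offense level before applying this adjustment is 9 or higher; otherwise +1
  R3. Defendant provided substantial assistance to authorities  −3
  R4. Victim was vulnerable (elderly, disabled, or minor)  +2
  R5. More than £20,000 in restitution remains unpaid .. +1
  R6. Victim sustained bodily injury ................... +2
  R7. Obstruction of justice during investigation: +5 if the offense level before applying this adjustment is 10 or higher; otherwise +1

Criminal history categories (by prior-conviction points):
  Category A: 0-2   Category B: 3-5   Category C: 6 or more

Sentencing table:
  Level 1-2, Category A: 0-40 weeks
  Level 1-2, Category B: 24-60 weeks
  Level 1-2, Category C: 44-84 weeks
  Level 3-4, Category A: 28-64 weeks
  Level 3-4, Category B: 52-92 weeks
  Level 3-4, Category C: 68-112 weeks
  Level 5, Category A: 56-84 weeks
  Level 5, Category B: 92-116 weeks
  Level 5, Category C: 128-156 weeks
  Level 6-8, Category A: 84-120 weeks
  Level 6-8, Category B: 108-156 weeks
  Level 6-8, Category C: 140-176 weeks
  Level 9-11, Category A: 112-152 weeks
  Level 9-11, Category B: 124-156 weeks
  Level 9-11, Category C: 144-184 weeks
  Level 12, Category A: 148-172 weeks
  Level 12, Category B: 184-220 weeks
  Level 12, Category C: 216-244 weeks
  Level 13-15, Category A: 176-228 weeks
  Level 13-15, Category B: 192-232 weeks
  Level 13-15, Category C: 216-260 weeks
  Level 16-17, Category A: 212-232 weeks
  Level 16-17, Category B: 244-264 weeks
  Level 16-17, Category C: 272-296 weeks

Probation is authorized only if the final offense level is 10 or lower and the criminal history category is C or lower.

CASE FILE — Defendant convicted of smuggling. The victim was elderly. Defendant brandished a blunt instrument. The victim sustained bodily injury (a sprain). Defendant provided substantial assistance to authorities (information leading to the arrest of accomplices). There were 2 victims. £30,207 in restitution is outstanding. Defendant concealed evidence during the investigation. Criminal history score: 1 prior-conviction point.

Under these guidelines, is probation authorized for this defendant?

Yes

Base offense level for smuggling: 3.
R1 applies: 3 + 4 = 7.
R3 applies: 7 − 3 = 4.
R4 applies: 4 + 2 = 6.
R5 applies: 6 + 1 = 7.
R6 applies: 7 + 2 = 9.
R7 applies (level before this adjustment is 9 < 10, so +1): 9 + 1 = 10.
Final offense level: 10.
Criminal history: 1 prior point → Category A (0-2).
Level 10 falls in the 9-11 band.
Grid: Level 9-11 × Category A = 112-152 weeks.
Probation check: level 10 ≤ 10 and category A ≤ C → eligible.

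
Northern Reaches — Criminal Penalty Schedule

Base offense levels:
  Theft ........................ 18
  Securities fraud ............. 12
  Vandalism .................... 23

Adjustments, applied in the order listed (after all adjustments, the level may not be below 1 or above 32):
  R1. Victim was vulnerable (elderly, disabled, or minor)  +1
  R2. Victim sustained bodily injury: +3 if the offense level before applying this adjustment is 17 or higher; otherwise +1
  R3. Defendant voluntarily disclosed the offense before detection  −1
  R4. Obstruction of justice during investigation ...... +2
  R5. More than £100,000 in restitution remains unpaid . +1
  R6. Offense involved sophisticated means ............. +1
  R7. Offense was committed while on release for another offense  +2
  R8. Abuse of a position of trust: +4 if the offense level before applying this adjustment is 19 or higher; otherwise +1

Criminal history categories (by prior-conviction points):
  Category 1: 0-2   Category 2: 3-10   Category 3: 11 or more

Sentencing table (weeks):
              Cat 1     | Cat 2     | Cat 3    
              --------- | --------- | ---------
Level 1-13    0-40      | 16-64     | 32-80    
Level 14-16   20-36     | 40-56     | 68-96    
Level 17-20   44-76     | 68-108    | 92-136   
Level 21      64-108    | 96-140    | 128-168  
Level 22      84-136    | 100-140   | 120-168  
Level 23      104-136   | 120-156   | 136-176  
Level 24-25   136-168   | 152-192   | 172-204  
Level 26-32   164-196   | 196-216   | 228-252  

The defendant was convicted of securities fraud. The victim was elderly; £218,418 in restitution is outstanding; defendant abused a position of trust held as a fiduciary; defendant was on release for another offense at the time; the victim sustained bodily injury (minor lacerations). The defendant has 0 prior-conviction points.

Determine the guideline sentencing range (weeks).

Base offense level for securities fraud: 12.
R1 applies: 12 + 1 = 13.
R2 applies (level before this adjustment is 13 < 17, so +1): 13 + 1 = 14.
R3 does not apply.
R5 applies: 14 + 1 = 15.
R6 does not apply.
R7 applies: 15 + 2 = 17.
R8 applies (level before this adjustment is 17 < 19, so +1): 17 + 1 = 18.
Final offense level: 18.
Criminal history: 0 prior points → Category 1 (0-2).
Level 18 falls in the 17-20 band.
Grid: Level 17-20 × Category 1 = 44-76 weeks.

44-76 weeks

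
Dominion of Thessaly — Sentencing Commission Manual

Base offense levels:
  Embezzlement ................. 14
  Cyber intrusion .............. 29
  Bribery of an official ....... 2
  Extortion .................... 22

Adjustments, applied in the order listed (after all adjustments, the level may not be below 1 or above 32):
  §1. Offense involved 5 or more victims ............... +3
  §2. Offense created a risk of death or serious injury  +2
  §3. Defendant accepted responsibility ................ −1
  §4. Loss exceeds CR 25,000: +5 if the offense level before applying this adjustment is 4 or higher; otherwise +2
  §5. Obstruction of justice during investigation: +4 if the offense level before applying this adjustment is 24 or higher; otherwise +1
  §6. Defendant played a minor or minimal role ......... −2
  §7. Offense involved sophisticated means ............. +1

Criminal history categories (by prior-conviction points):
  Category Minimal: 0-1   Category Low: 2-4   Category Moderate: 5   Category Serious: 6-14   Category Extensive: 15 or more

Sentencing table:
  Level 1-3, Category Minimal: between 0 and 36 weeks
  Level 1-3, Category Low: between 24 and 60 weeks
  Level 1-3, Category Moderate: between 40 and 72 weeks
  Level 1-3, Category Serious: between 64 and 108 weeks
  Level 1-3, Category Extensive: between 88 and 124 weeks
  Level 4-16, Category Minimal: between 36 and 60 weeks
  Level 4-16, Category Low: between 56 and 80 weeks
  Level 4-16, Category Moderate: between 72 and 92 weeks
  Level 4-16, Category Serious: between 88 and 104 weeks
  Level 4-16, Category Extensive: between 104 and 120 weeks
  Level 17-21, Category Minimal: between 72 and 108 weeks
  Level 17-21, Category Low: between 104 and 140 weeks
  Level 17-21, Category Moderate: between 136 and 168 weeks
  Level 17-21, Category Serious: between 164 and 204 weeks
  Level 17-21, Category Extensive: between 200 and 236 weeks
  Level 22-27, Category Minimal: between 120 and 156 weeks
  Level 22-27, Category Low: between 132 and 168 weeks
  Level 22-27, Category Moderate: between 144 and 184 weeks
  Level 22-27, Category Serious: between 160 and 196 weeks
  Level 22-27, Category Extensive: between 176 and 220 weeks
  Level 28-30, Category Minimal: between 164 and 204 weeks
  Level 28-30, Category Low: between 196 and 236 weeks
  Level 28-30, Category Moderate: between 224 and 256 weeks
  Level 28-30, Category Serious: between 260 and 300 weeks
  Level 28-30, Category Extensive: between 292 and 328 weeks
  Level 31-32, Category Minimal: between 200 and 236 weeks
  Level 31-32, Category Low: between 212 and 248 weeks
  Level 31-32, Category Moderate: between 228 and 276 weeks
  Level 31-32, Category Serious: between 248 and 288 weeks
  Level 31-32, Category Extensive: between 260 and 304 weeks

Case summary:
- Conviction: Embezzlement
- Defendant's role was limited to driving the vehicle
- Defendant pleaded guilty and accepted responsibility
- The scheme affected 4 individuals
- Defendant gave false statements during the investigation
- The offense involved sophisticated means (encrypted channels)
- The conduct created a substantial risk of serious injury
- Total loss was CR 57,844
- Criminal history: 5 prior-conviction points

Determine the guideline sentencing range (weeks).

136-168 weeks

Base offense level for embezzlement: 14.
§2 applies: 14 + 2 = 16.
§3 applies: 16 − 1 = 15.
§4 applies (level before this adjustment is 15 ≥ 4, so +5): 15 + 5 = 20.
§5 applies (level before this adjustment is 20 < 24, so +1): 20 + 1 = 21.
§6 applies: 21 − 2 = 19.
§7 applies: 19 + 1 = 20.
Final offense level: 20.
Criminal history: 5 prior points → Category Moderate (5).
Level 20 falls in the 17-21 band.
Grid: Level 17-21 × Category Moderate = 136-168 weeks.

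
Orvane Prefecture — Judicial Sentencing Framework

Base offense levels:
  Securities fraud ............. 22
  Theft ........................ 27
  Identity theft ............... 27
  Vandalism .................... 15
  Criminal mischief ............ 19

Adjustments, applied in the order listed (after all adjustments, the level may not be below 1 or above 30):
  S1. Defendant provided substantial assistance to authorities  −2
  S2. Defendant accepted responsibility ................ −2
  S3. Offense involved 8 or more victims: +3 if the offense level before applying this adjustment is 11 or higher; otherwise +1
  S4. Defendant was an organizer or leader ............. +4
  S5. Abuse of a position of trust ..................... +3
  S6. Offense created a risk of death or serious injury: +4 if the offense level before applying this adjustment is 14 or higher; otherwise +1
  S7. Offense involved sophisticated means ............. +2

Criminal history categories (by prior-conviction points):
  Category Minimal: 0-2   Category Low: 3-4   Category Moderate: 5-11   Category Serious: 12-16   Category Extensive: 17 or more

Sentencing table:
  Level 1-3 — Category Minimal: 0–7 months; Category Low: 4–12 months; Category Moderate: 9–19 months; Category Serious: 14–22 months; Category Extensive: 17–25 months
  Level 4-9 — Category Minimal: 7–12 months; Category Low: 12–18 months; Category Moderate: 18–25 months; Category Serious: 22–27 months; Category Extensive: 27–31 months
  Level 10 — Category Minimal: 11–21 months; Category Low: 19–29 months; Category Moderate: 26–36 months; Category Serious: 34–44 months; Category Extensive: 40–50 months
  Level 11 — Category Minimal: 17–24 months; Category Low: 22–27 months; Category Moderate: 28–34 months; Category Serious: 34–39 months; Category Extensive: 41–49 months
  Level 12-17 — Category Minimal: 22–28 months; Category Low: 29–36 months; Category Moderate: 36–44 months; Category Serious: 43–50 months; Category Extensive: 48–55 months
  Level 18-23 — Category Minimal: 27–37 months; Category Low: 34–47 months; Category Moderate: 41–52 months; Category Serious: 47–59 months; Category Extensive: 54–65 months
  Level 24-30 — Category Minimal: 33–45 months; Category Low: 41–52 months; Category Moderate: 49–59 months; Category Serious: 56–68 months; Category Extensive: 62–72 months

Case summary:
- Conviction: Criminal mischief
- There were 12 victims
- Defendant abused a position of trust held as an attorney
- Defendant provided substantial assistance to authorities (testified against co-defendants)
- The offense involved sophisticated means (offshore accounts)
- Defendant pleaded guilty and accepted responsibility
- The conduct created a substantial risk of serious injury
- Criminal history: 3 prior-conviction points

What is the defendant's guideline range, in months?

Base offense level for criminal mischief: 19.
S1 applies: 19 − 2 = 17.
S2 applies: 17 − 2 = 15.
S3 applies (level before this adjustment is 15 ≥ 11, so +3): 15 + 3 = 18.
S5 applies: 18 + 3 = 21.
S6 applies (level before this adjustment is 21 ≥ 14, so +4): 21 + 4 = 25.
S7 applies: 25 + 2 = 27.
Final offense level: 27.
Criminal history: 3 prior points → Category Low (3-4).
Level 27 falls in the 24-30 band.
Grid: Level 24-30 × Category Low = 41-52 months.

41-52 months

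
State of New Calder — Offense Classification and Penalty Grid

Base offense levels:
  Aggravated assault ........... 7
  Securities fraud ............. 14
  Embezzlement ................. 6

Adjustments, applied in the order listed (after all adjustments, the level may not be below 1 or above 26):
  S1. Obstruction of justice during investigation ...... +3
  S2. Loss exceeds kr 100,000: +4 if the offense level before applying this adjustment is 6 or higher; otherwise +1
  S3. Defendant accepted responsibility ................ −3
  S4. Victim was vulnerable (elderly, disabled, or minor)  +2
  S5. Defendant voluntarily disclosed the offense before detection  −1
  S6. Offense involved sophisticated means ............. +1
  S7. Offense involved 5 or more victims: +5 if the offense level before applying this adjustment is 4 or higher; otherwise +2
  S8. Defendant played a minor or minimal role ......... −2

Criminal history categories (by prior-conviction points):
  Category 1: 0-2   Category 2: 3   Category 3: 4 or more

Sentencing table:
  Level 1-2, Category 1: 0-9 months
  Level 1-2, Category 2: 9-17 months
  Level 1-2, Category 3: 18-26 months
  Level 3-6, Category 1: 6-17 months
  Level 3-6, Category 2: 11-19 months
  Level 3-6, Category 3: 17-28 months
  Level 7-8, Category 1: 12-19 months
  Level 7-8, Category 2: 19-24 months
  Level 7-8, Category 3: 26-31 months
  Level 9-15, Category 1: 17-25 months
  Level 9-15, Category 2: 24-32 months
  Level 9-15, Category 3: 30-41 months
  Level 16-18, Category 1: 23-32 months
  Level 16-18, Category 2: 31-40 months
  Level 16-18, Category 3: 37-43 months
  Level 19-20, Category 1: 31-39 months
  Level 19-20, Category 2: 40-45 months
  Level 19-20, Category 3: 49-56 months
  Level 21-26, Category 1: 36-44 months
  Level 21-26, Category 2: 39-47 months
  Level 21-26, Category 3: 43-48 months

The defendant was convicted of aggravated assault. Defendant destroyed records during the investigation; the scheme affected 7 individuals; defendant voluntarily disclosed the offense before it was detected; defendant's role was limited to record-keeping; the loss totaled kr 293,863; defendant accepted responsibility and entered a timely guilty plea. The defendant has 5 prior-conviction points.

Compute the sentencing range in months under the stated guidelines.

Base offense level for aggravated assault: 7.
S1 applies: 7 + 3 = 10.
S2 applies (level before this adjustment is 10 ≥ 6, so +4): 10 + 4 = 14.
S3 applies: 14 − 3 = 11.
S5 applies: 11 − 1 = 10.
S6 does not apply.
S7 applies (level before this adjustment is 10 ≥ 4, so +5): 10 + 5 = 15.
S8 applies: 15 − 2 = 13.
Final offense level: 13.
Criminal history: 5 prior points → Category 3 (4+).
Level 13 falls in the 9-15 band.
Grid: Level 9-15 × Category 3 = 30-41 months.

30-41 months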